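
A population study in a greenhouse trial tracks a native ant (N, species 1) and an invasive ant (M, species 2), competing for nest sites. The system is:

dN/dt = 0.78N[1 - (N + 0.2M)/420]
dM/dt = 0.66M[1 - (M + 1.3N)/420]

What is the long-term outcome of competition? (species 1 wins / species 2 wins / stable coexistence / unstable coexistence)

Compare the nullcline intercepts: K1/α12 = 420/0.2 = 2100 > K2 = 420; K2/α21 = 420/1.3 = 323 < K1 = 420.
Since the inequalities point opposite ways, species 1 can invade but species 2 cannot.

species 1 excludes species 2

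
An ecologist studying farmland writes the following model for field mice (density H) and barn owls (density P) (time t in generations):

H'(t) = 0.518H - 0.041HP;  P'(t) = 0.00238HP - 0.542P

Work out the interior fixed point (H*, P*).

Set dP/dt = 0 with P > 0: 0.00238H - 0.542 = 0, so H* = 0.542/0.00238 = 228.
Set dH/dt = 0 with H > 0: 0.518 - 0.041P = 0, so P* = 0.518/0.041 = 12.6.

H* ≈ 228, P* ≈ 12.6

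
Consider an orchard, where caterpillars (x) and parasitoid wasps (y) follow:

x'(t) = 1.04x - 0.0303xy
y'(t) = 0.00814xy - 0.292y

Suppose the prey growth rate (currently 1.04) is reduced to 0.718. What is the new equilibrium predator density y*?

At the interior fixed point, setting dx/dt = 0 with x > 0 fixes y* = (prey growth rate)/(xy coefficient) — independent of the other coefficients.
With the change, y* = 0.718/0.0303 = 23.7; it falls from 34.3.

y* ≈ 23.7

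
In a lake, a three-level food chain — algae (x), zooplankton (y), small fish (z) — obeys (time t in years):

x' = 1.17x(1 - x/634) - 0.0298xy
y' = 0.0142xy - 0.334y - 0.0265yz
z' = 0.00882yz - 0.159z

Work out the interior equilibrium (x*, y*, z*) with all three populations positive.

From dz/dt = 0: 0.00882y* = 0.159, so y* = 18.
From dx/dt = 0: 1.17(1 - x*/634) = 0.0298·18, giving x* = 634·(1 - 0.459) = 343.
From dy/dt = 0: 0.0142·343 - 0.334 = 0.0265z*, so z* = 4.54/0.0265 = 171.

x* ≈ 343, y* ≈ 18, z* ≈ 171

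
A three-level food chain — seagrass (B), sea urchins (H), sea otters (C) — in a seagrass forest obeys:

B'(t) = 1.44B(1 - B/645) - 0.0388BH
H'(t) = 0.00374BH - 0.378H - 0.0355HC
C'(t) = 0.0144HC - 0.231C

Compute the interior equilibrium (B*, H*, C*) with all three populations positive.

B* ≈ 366, H* ≈ 16, C* ≈ 27.9

From dC/dt = 0: 0.0144H* = 0.231, so H* = 16.
From dB/dt = 0: 1.44(1 - B*/645) = 0.0388·16, giving B* = 645·(1 - 0.432) = 366.
From dH/dt = 0: 0.00374·366 - 0.378 = 0.0355C*, so C* = 0.992/0.0355 = 27.9.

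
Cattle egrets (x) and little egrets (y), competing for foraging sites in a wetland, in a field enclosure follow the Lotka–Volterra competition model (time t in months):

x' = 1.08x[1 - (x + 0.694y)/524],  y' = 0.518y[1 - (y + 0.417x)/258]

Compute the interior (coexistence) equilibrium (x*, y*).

x* ≈ 485, y* ≈ 55.6

Setting both brackets to zero gives the nullclines x + 0.694y = 524 and 0.417x + y = 258.
Substituting y = 258 - 0.417x into the first: x(1 - 0.694·0.417) = 524 - 0.694·258.
So x* = 345/0.711 = 485, and then y* = 258 - 0.417·485 = 55.6.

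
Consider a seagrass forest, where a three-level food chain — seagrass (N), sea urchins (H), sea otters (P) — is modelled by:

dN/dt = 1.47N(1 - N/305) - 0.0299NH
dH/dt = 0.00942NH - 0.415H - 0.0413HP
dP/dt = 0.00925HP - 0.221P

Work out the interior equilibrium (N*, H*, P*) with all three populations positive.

From dP/dt = 0: 0.00925H* = 0.221, so H* = 23.9.
From dN/dt = 0: 1.47(1 - N*/305) = 0.0299·23.9, giving N* = 305·(1 - 0.486) = 157.
From dH/dt = 0: 0.00942·157 - 0.415 = 0.0413P*, so P* = 1.06/0.0413 = 25.7.

N* ≈ 157, H* ≈ 23.9, P* ≈ 25.7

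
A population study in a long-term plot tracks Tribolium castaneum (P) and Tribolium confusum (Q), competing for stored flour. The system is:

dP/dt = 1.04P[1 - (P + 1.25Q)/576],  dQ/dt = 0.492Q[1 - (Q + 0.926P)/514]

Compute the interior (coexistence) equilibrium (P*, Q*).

P* ≈ 422, Q* ≈ 123

Setting both brackets to zero gives the nullclines P + 1.25Q = 576 and 0.926P + Q = 514.
Substituting Q = 514 - 0.926P into the first: P(1 - 1.25·0.926) = 576 - 1.25·514.
So P* = -66.5/-0.157 = 422, and then Q* = 514 - 0.926·422 = 123.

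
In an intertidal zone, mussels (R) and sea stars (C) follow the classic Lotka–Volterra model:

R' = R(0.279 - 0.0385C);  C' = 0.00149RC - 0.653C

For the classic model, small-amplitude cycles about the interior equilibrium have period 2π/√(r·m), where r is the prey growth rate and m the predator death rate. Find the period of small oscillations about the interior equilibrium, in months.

T ≈ 14.7 months

Here r = 0.279 and m = 0.653, so r·m = 0.182.
ω = √0.182 = 0.427 per month, hence T = 2π/ω ≈ 14.7 months.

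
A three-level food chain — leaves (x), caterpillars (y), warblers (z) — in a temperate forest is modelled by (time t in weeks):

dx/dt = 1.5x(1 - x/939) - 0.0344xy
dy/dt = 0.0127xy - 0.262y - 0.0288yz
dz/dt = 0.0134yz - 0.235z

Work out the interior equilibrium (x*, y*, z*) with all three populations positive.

From dz/dt = 0: 0.0134y* = 0.235, so y* = 17.5.
From dx/dt = 0: 1.5(1 - x*/939) = 0.0344·17.5, giving x* = 939·(1 - 0.402) = 561.
From dy/dt = 0: 0.0127·561 - 0.262 = 0.0288z*, so z* = 6.87/0.0288 = 238.

x* ≈ 561, y* ≈ 17.5, z* ≈ 238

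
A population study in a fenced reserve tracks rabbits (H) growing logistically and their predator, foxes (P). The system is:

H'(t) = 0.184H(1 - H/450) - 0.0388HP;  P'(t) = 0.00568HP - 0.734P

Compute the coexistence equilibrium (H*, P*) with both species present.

H* ≈ 129, P* ≈ 3.38

From dP/dt = 0 with P > 0: 0.00568H* = 0.734, so H* = 129.
Substitute into dH/dt = 0: 0.184(1 - 129/450) = 0.0388P*.
The bracket is 0.713, giving P* = 0.131/0.0388 = 3.38.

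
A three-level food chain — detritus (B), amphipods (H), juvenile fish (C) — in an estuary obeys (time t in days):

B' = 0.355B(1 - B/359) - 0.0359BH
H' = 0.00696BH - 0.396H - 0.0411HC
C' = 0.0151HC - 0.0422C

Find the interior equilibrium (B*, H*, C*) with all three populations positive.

B* ≈ 258, H* ≈ 2.79, C* ≈ 34

From dC/dt = 0: 0.0151H* = 0.0422, so H* = 2.79.
From dB/dt = 0: 0.355(1 - B*/359) = 0.0359·2.79, giving B* = 359·(1 - 0.283) = 258.
From dH/dt = 0: 0.00696·258 - 0.396 = 0.0411C*, so C* = 1.4/0.0411 = 34.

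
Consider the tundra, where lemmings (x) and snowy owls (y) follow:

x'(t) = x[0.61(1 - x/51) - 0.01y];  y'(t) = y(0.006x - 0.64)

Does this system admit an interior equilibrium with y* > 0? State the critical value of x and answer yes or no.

The predator equation gives dy/dt > 0 only when x > 0.64/0.006 = 107.
Without the predator, x → K = 51. Since 51 < 107, the predator cannot invade.

Threshold x = 107; K < 107, so no, the predator goes extinct.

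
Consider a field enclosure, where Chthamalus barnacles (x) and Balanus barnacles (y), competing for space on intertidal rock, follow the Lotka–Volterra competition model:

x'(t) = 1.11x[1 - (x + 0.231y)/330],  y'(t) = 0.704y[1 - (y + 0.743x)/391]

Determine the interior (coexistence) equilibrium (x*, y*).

x* ≈ 289, y* ≈ 176

Setting both brackets to zero gives the nullclines x + 0.231y = 330 and 0.743x + y = 391.
Substituting y = 391 - 0.743x into the first: x(1 - 0.231·0.743) = 330 - 0.231·391.
So x* = 240/0.828 = 289, and then y* = 391 - 0.743·289 = 176.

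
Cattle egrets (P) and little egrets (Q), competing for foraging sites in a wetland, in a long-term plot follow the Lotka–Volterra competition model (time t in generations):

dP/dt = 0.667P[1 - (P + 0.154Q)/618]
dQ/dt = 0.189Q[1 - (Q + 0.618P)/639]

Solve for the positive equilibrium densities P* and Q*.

Setting both brackets to zero gives the nullclines P + 0.154Q = 618 and 0.618P + Q = 639.
Substituting Q = 639 - 0.618P into the first: P(1 - 0.154·0.618) = 618 - 0.154·639.
So P* = 520/0.905 = 574, and then Q* = 639 - 0.618·574 = 284.

P* ≈ 574, Q* ≈ 284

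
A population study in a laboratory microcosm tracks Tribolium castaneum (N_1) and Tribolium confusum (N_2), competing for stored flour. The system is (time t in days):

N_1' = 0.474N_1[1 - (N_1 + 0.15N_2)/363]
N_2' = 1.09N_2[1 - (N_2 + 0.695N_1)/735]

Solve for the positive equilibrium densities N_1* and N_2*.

N_1* ≈ 282, N_2* ≈ 539

Setting both brackets to zero gives the nullclines N_1 + 0.15N_2 = 363 and 0.695N_1 + N_2 = 735.
Substituting N_2 = 735 - 0.695N_1 into the first: N_1(1 - 0.15·0.695) = 363 - 0.15·735.
So N_1* = 253/0.896 = 282, and then N_2* = 735 - 0.695·282 = 539.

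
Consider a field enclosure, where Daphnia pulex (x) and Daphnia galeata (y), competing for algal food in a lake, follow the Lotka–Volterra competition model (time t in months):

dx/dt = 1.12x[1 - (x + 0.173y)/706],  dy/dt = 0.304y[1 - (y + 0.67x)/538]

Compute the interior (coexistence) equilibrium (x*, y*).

Setting both brackets to zero gives the nullclines x + 0.173y = 706 and 0.67x + y = 538.
Substituting y = 538 - 0.67x into the first: x(1 - 0.173·0.67) = 706 - 0.173·538.
So x* = 613/0.884 = 693, and then y* = 538 - 0.67·693 = 73.5.

x* ≈ 693, y* ≈ 73.5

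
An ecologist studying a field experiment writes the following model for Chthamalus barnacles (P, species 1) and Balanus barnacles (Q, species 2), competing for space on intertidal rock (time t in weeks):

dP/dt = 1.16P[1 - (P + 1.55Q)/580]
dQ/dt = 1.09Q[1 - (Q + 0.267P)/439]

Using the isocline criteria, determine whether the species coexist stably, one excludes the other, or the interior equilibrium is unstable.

species 2 excludes species 1

Compare the nullcline intercepts: K1/α12 = 580/1.55 = 374 < K2 = 439; K2/α21 = 439/0.267 = 1640 > K1 = 580.
Since the inequalities point opposite ways, species 2 can invade but species 1 cannot.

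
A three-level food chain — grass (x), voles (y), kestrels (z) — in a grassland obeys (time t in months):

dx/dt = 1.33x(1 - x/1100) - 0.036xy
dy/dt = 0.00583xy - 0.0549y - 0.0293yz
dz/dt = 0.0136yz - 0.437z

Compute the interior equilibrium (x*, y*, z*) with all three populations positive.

x* ≈ 143, y* ≈ 32.1, z* ≈ 26.6

From dz/dt = 0: 0.0136y* = 0.437, so y* = 32.1.
From dx/dt = 0: 1.33(1 - x*/1100) = 0.036·32.1, giving x* = 1100·(1 - 0.87) = 143.
From dy/dt = 0: 0.00583·143 - 0.0549 = 0.0293z*, so z* = 0.78/0.0293 = 26.6.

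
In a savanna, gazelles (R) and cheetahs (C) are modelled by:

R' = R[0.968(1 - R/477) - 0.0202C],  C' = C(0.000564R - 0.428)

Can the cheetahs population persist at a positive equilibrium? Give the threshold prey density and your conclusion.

The predator equation gives dC/dt > 0 only when R > 0.428/0.000564 = 759.
Without the predator, R → K = 477. Since 477 < 759, the predator cannot invade.

Threshold R = 759; K < 759, so no, the predator goes extinct.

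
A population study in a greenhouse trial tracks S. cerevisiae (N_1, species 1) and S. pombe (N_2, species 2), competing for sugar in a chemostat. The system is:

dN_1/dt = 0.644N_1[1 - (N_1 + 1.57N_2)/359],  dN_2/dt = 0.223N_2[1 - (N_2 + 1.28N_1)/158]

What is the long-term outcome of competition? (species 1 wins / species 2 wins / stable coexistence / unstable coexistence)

species 1 excludes species 2

Compare the nullcline intercepts: K1/α12 = 359/1.57 = 229 > K2 = 158; K2/α21 = 158/1.28 = 123 < K1 = 359.
Since the inequalities point opposite ways, species 1 can invade but species 2 cannot.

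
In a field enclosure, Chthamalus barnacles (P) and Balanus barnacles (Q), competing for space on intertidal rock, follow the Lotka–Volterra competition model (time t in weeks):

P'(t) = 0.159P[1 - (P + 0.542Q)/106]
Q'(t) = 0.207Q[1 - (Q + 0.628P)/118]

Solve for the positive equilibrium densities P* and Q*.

P* ≈ 63.7, Q* ≈ 78

Setting both brackets to zero gives the nullclines P + 0.542Q = 106 and 0.628P + Q = 118.
Substituting Q = 118 - 0.628P into the first: P(1 - 0.542·0.628) = 106 - 0.542·118.
So P* = 42/0.66 = 63.7, and then Q* = 118 - 0.628·63.7 = 78.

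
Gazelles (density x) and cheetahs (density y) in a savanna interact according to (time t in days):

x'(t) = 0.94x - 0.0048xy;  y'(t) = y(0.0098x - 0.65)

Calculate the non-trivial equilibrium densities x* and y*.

Set dy/dt = 0 with y > 0: 0.0098x - 0.65 = 0, so x* = 0.65/0.0098 = 66.3.
Set dx/dt = 0 with x > 0: 0.94 - 0.0048y = 0, so y* = 0.94/0.0048 = 196.

x* ≈ 66.3, y* ≈ 196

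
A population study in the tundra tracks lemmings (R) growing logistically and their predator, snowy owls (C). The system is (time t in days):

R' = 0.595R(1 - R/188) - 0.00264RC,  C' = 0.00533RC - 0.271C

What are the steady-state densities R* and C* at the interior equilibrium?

From dC/dt = 0 with C > 0: 0.00533R* = 0.271, so R* = 50.8.
Substitute into dR/dt = 0: 0.595(1 - 50.8/188) = 0.00264C*.
The bracket is 0.73, giving C* = 0.434/0.00264 = 164.

R* ≈ 50.8, C* ≈ 164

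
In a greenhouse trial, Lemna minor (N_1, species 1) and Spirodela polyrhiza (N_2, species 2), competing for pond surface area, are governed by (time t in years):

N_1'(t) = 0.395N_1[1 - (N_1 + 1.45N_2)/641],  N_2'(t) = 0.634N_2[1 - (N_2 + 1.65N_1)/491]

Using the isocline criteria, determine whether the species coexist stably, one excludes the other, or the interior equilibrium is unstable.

Compare the nullcline intercepts: K1/α12 = 641/1.45 = 442 < K2 = 491; K2/α21 = 491/1.65 = 298 < K1 = 641.
Since both are reversed, neither can invade when rare; the interior point is a saddle.

unstable coexistence (outcome depends on initial conditions)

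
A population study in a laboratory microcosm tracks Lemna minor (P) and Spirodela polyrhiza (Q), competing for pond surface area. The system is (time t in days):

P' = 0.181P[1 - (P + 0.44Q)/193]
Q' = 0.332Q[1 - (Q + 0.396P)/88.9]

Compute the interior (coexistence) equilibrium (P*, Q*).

P* ≈ 186, Q* ≈ 15.1

Setting both brackets to zero gives the nullclines P + 0.44Q = 193 and 0.396P + Q = 88.9.
Substituting Q = 88.9 - 0.396P into the first: P(1 - 0.44·0.396) = 193 - 0.44·88.9.
So P* = 154/0.826 = 186, and then Q* = 88.9 - 0.396·186 = 15.1.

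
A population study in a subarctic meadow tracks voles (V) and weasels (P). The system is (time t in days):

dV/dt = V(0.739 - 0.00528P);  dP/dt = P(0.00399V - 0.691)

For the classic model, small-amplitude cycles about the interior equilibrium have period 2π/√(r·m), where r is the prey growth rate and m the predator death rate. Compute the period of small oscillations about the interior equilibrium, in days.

T ≈ 8.79 days

Here r = 0.739 and m = 0.691, so r·m = 0.511.
ω = √0.511 = 0.715 per day, hence T = 2π/ω ≈ 8.79 days.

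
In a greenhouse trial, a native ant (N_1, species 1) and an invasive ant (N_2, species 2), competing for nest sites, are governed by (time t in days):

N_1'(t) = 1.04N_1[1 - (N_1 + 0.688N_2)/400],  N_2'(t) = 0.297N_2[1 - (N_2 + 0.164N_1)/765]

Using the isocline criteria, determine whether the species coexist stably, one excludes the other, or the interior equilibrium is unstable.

species 2 excludes species 1

Compare the nullcline intercepts: K1/α12 = 400/0.688 = 581 < K2 = 765; K2/α21 = 765/0.164 = 4660 > K1 = 400.
Since the inequalities point opposite ways, species 2 can invade but species 1 cannot.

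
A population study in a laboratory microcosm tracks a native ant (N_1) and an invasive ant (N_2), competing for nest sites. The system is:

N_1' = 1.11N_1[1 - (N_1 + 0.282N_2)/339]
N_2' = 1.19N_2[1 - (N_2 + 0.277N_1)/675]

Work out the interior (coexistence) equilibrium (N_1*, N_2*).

N_1* ≈ 161, N_2* ≈ 630

Setting both brackets to zero gives the nullclines N_1 + 0.282N_2 = 339 and 0.277N_1 + N_2 = 675.
Substituting N_2 = 675 - 0.277N_1 into the first: N_1(1 - 0.282·0.277) = 339 - 0.282·675.
So N_1* = 149/0.922 = 161, and then N_2* = 675 - 0.277·161 = 630.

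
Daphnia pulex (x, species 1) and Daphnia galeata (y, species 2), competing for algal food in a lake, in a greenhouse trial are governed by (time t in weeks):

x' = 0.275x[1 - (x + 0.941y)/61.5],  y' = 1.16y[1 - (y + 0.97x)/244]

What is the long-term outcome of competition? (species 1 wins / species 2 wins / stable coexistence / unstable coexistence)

species 2 excludes species 1

Compare the nullcline intercepts: K1/α12 = 61.5/0.941 = 65.4 < K2 = 244; K2/α21 = 244/0.97 = 252 > K1 = 61.5.
Since the inequalities point opposite ways, species 2 can invade but species 1 cannot.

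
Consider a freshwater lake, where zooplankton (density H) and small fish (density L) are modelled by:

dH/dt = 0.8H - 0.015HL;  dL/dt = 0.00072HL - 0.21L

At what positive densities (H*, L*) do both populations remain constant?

H* ≈ 292, L* ≈ 53.3

Set dL/dt = 0 with L > 0: 0.00072H - 0.21 = 0, so H* = 0.21/0.00072 = 292.
Set dH/dt = 0 with H > 0: 0.8 - 0.015L = 0, so L* = 0.8/0.015 = 53.3.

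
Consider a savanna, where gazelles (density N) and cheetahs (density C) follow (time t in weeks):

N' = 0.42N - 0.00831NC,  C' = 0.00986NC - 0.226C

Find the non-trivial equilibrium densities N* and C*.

N* ≈ 22.9, C* ≈ 50.5

Set dC/dt = 0 with C > 0: 0.00986N - 0.226 = 0, so N* = 0.226/0.00986 = 22.9.
Set dN/dt = 0 with N > 0: 0.42 - 0.00831C = 0, so C* = 0.42/0.00831 = 50.5.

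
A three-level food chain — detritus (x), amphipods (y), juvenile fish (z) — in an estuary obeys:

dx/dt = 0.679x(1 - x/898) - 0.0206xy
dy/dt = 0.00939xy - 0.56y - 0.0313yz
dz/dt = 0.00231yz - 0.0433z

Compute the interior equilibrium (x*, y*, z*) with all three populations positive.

x* ≈ 387, y* ≈ 18.7, z* ≈ 98.3

From dz/dt = 0: 0.00231y* = 0.0433, so y* = 18.7.
From dx/dt = 0: 0.679(1 - x*/898) = 0.0206·18.7, giving x* = 898·(1 - 0.569) = 387.
From dy/dt = 0: 0.00939·387 - 0.56 = 0.0313z*, so z* = 3.08/0.0313 = 98.3.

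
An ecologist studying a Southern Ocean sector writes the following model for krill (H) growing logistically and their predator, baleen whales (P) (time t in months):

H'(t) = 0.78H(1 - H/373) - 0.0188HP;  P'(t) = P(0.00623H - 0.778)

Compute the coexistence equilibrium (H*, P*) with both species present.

From dP/dt = 0 with P > 0: 0.00623H* = 0.778, so H* = 125.
Substitute into dH/dt = 0: 0.78(1 - 125/373) = 0.0188P*.
The bracket is 0.665, giving P* = 0.519/0.0188 = 27.6.

H* ≈ 125, P* ≈ 27.6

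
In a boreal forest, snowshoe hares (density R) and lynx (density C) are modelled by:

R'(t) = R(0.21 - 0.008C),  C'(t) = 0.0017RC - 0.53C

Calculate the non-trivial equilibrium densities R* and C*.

Set dC/dt = 0 with C > 0: 0.0017R - 0.53 = 0, so R* = 0.53/0.0017 = 312.
Set dR/dt = 0 with R > 0: 0.21 - 0.008C = 0, so C* = 0.21/0.008 = 26.2.

R* ≈ 312, C* ≈ 26.2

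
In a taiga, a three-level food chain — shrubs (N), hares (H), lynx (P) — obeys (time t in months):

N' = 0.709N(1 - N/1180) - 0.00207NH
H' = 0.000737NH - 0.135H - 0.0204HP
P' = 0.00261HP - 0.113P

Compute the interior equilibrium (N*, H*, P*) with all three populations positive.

N* ≈ 1030, H* ≈ 43.3, P* ≈ 30.6

From dP/dt = 0: 0.00261H* = 0.113, so H* = 43.3.
From dN/dt = 0: 0.709(1 - N*/1180) = 0.00207·43.3, giving N* = 1180·(1 - 0.126) = 1030.
From dH/dt = 0: 0.000737·1030 - 0.135 = 0.0204P*, so P* = 0.625/0.0204 = 30.6.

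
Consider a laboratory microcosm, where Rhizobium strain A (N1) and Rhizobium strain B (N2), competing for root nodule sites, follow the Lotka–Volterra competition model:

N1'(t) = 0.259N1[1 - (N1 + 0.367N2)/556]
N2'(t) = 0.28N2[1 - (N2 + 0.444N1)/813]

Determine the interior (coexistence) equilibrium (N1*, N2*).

Setting both brackets to zero gives the nullclines N1 + 0.367N2 = 556 and 0.444N1 + N2 = 813.
Substituting N2 = 813 - 0.444N1 into the first: N1(1 - 0.367·0.444) = 556 - 0.367·813.
So N1* = 258/0.837 = 308, and then N2* = 813 - 0.444·308 = 676.

N1* ≈ 308, N2* ≈ 676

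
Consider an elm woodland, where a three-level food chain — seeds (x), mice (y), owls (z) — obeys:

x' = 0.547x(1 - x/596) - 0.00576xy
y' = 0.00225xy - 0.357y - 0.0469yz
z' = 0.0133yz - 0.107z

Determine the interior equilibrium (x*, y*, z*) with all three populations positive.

From dz/dt = 0: 0.0133y* = 0.107, so y* = 8.05.
From dx/dt = 0: 0.547(1 - x*/596) = 0.00576·8.05, giving x* = 596·(1 - 0.0847) = 546.
From dy/dt = 0: 0.00225·546 - 0.357 = 0.0469z*, so z* = 0.87/0.0469 = 18.6.

x* ≈ 546, y* ≈ 8.05, z* ≈ 18.6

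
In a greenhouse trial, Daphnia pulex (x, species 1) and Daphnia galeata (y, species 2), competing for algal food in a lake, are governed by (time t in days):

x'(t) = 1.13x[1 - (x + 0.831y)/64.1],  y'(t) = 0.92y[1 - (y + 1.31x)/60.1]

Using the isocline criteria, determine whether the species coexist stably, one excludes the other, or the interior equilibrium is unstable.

species 1 excludes species 2

Compare the nullcline intercepts: K1/α12 = 64.1/0.831 = 77.1 > K2 = 60.1; K2/α21 = 60.1/1.31 = 45.9 < K1 = 64.1.
Since the inequalities point opposite ways, species 1 can invade but species 2 cannot.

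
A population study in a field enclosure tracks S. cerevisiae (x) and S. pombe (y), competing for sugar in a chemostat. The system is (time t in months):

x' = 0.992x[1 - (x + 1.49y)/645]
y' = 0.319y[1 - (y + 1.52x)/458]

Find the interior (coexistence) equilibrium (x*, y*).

Setting both brackets to zero gives the nullclines x + 1.49y = 645 and 1.52x + y = 458.
Substituting y = 458 - 1.52x into the first: x(1 - 1.49·1.52) = 645 - 1.49·458.
So x* = -37.4/-1.26 = 29.6, and then y* = 458 - 1.52·29.6 = 413.

x* ≈ 29.6, y* ≈ 413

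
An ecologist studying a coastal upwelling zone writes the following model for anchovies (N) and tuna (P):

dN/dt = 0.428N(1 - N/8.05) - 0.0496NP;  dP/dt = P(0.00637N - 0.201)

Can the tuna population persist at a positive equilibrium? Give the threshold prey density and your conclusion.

The predator equation gives dP/dt > 0 only when N > 0.201/0.00637 = 31.6.
Without the predator, N → K = 8.05. Since 8.05 < 31.6, the predator cannot invade.

Threshold N = 31.6; K < 31.6, so no, the predator goes extinct.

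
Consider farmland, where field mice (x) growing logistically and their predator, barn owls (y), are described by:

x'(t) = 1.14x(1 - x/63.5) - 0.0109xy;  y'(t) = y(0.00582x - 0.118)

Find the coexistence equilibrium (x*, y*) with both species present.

x* ≈ 20.3, y* ≈ 71.2

From dy/dt = 0 with y > 0: 0.00582x* = 0.118, so x* = 20.3.
Substitute into dx/dt = 0: 1.14(1 - 20.3/63.5) = 0.0109y*.
The bracket is 0.681, giving y* = 0.776/0.0109 = 71.2.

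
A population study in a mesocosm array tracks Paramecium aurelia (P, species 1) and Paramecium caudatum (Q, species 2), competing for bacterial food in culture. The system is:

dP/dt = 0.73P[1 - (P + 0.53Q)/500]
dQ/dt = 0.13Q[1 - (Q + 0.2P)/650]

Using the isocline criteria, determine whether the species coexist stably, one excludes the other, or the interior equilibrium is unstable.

Compare the nullcline intercepts: K1/α12 = 500/0.53 = 943 > K2 = 650; K2/α21 = 650/0.2 = 3250 > K1 = 500.
Since both inequalities hold, each species can invade when rare, so the interior equilibrium is stable.

stable coexistence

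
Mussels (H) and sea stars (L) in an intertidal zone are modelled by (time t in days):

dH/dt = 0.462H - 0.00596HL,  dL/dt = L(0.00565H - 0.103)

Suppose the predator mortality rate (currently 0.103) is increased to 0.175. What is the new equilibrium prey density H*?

H* ≈ 31

At the interior fixed point, setting dL/dt = 0 with L > 0 fixes H* = (predator death rate)/(HL coefficient) — independent of the other coefficients.
With the change, H* = 0.175/0.00565 = 31; it rises from 18.2.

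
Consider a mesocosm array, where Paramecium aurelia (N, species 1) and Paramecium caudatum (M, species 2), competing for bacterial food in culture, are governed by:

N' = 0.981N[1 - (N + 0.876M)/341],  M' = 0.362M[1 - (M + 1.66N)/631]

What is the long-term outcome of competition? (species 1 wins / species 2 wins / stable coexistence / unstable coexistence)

Compare the nullcline intercepts: K1/α12 = 341/0.876 = 389 < K2 = 631; K2/α21 = 631/1.66 = 380 > K1 = 341.
Since the inequalities point opposite ways, species 2 can invade but species 1 cannot.

species 2 excludes species 1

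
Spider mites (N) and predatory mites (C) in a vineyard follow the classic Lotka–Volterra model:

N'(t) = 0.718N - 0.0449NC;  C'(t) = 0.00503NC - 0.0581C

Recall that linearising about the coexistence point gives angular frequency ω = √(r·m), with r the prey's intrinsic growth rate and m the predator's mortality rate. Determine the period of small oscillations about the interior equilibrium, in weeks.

Here r = 0.718 and m = 0.0581, so r·m = 0.0417.
ω = √0.0417 = 0.204 per week, hence T = 2π/ω ≈ 30.8 weeks.

T ≈ 30.8 weeks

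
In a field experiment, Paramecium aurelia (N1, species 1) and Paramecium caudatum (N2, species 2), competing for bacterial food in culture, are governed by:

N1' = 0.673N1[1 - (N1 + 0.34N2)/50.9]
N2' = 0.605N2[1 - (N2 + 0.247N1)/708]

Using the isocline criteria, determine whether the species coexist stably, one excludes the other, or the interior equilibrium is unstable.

Compare the nullcline intercepts: K1/α12 = 50.9/0.34 = 150 < K2 = 708; K2/α21 = 708/0.247 = 2870 > K1 = 50.9.
Since the inequalities point opposite ways, species 2 can invade but species 1 cannot.

species 2 excludes species 1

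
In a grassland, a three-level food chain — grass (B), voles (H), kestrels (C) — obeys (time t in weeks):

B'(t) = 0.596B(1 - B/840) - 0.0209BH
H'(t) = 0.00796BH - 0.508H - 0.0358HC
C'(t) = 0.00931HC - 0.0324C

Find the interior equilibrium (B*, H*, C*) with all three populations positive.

From dC/dt = 0: 0.00931H* = 0.0324, so H* = 3.48.
From dB/dt = 0: 0.596(1 - B*/840) = 0.0209·3.48, giving B* = 840·(1 - 0.122) = 737.
From dH/dt = 0: 0.00796·737 - 0.508 = 0.0358C*, so C* = 5.36/0.0358 = 150.

B* ≈ 737, H* ≈ 3.48, C* ≈ 150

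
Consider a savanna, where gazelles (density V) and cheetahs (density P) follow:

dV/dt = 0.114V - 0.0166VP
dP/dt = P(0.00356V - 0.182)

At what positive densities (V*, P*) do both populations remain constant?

V* ≈ 51.1, P* ≈ 6.87

Set dP/dt = 0 with P > 0: 0.00356V - 0.182 = 0, so V* = 0.182/0.00356 = 51.1.
Set dV/dt = 0 with V > 0: 0.114 - 0.0166P = 0, so P* = 0.114/0.0166 = 6.87.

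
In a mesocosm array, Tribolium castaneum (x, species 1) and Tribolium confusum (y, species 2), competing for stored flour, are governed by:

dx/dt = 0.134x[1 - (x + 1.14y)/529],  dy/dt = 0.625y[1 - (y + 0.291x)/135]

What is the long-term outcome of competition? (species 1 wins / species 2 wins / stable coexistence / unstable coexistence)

species 1 excludes species 2

Compare the nullcline intercepts: K1/α12 = 529/1.14 = 464 > K2 = 135; K2/α21 = 135/0.291 = 464 < K1 = 529.
Since the inequalities point opposite ways, species 1 can invade but species 2 cannot.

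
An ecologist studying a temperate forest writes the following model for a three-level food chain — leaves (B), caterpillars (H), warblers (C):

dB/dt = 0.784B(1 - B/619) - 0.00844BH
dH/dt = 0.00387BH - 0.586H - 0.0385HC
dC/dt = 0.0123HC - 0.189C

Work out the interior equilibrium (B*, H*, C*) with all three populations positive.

B* ≈ 517, H* ≈ 15.4, C* ≈ 36.7

From dC/dt = 0: 0.0123H* = 0.189, so H* = 15.4.
From dB/dt = 0: 0.784(1 - B*/619) = 0.00844·15.4, giving B* = 619·(1 - 0.165) = 517.
From dH/dt = 0: 0.00387·517 - 0.586 = 0.0385C*, so C* = 1.41/0.0385 = 36.7.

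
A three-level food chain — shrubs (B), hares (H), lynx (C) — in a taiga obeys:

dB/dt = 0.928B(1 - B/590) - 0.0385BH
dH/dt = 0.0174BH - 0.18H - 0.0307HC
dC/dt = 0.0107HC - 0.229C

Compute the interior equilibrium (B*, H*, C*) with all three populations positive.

From dC/dt = 0: 0.0107H* = 0.229, so H* = 21.4.
From dB/dt = 0: 0.928(1 - B*/590) = 0.0385·21.4, giving B* = 590·(1 - 0.888) = 66.1.
From dH/dt = 0: 0.0174·66.1 - 0.18 = 0.0307C*, so C* = 0.971/0.0307 = 31.6.

B* ≈ 66.1, H* ≈ 21.4, C* ≈ 31.6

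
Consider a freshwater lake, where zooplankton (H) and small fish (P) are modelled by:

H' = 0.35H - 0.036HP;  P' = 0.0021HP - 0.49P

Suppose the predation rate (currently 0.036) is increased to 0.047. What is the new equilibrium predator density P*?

P* ≈ 7.45

At the interior fixed point, setting dH/dt = 0 with H > 0 fixes P* = (prey growth rate)/(HP coefficient) — independent of the other coefficients.
With the change, P* = 0.35/0.047 = 7.45; it falls from 9.72.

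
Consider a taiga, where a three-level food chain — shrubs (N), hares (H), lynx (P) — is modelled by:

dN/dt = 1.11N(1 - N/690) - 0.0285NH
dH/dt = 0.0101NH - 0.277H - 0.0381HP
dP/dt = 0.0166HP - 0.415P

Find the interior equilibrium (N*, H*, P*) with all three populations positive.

N* ≈ 247, H* ≈ 25, P* ≈ 58.2

From dP/dt = 0: 0.0166H* = 0.415, so H* = 25.
From dN/dt = 0: 1.11(1 - N*/690) = 0.0285·25, giving N* = 690·(1 - 0.642) = 247.
From dH/dt = 0: 0.0101·247 - 0.277 = 0.0381P*, so P* = 2.22/0.0381 = 58.2.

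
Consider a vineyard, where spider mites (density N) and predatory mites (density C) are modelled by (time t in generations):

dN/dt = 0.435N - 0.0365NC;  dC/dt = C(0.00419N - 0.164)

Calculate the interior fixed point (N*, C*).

Set dC/dt = 0 with C > 0: 0.00419N - 0.164 = 0, so N* = 0.164/0.00419 = 39.1.
Set dN/dt = 0 with N > 0: 0.435 - 0.0365C = 0, so C* = 0.435/0.0365 = 11.9.

N* ≈ 39.1, C* ≈ 11.9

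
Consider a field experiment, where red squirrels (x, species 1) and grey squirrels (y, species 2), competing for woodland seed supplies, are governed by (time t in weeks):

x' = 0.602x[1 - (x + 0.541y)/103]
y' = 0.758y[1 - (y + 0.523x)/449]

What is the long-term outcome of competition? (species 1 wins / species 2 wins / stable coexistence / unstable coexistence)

Compare the nullcline intercepts: K1/α12 = 103/0.541 = 190 < K2 = 449; K2/α21 = 449/0.523 = 859 > K1 = 103.
Since the inequalities point opposite ways, species 2 can invade but species 1 cannot.

species 2 excludes species 1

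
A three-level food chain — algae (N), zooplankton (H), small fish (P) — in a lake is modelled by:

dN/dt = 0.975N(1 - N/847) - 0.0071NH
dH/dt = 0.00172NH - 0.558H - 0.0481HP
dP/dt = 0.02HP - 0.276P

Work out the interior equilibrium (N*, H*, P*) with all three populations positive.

N* ≈ 762, H* ≈ 13.8, P* ≈ 15.6

From dP/dt = 0: 0.02H* = 0.276, so H* = 13.8.
From dN/dt = 0: 0.975(1 - N*/847) = 0.0071·13.8, giving N* = 847·(1 - 0.1) = 762.
From dH/dt = 0: 0.00172·762 - 0.558 = 0.0481P*, so P* = 0.752/0.0481 = 15.6.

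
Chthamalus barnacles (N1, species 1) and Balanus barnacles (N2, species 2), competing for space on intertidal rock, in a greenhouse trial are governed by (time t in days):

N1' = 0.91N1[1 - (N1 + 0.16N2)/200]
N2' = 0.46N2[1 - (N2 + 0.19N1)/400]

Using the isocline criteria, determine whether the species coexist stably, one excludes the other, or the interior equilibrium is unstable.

stable coexistence

Compare the nullcline intercepts: K1/α12 = 200/0.16 = 1250 > K2 = 400; K2/α21 = 400/0.19 = 2110 > K1 = 200.
Since both inequalities hold, each species can invade when rare, so the interior equilibrium is stable.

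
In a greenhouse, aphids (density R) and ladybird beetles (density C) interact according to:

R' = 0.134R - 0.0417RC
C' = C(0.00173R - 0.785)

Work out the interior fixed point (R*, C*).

Set dC/dt = 0 with C > 0: 0.00173R - 0.785 = 0, so R* = 0.785/0.00173 = 454.
Set dR/dt = 0 with R > 0: 0.134 - 0.0417C = 0, so C* = 0.134/0.0417 = 3.21.

R* ≈ 454, C* ≈ 3.21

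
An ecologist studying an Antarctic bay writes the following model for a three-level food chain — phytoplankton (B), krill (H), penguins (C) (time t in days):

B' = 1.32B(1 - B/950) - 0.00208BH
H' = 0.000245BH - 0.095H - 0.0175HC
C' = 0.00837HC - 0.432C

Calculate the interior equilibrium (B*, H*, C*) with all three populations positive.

From dC/dt = 0: 0.00837H* = 0.432, so H* = 51.6.
From dB/dt = 0: 1.32(1 - B*/950) = 0.00208·51.6, giving B* = 950·(1 - 0.0813) = 873.
From dH/dt = 0: 0.000245·873 - 0.095 = 0.0175C*, so C* = 0.119/0.0175 = 6.79.

B* ≈ 873, H* ≈ 51.6, C* ≈ 6.79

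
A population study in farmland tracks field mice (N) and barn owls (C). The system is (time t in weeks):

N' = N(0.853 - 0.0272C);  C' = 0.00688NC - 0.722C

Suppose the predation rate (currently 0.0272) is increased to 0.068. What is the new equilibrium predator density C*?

At the interior fixed point, setting dN/dt = 0 with N > 0 fixes C* = (prey growth rate)/(NC coefficient) — independent of the other coefficients.
With the change, C* = 0.853/0.068 = 12.5; it falls from 31.4.

C* ≈ 12.5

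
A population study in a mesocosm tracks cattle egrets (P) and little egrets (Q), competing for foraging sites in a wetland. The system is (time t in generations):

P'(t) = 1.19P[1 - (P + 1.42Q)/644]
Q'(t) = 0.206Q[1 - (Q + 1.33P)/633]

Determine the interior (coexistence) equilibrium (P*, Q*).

Setting both brackets to zero gives the nullclines P + 1.42Q = 644 and 1.33P + Q = 633.
Substituting Q = 633 - 1.33P into the first: P(1 - 1.42·1.33) = 644 - 1.42·633.
So P* = -255/-0.889 = 287, and then Q* = 633 - 1.33·287 = 252.

P* ≈ 287, Q* ≈ 252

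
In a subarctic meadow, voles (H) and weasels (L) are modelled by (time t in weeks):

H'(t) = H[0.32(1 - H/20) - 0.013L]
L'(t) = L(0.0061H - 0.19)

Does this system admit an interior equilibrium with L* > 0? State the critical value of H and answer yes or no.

The predator equation gives dL/dt > 0 only when H > 0.19/0.0061 = 31.1.
Without the predator, H → K = 20. Since 20 < 31.1, the predator cannot invade.

Threshold H = 31.1; K < 31.1, so no, the predator goes extinct.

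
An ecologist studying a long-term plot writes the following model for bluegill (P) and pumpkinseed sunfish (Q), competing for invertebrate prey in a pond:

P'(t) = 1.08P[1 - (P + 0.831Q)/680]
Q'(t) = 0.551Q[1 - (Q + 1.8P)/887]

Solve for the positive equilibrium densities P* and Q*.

Setting both brackets to zero gives the nullclines P + 0.831Q = 680 and 1.8P + Q = 887.
Substituting Q = 887 - 1.8P into the first: P(1 - 0.831·1.8) = 680 - 0.831·887.
So P* = -57.1/-0.496 = 115, and then Q* = 887 - 1.8·115 = 680.

P* ≈ 115, Q* ≈ 680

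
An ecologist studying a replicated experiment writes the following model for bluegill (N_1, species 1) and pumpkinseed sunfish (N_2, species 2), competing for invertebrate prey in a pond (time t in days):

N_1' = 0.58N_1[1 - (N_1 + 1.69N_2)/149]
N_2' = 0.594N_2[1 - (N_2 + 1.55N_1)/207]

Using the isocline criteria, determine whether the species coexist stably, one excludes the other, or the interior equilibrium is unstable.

unstable coexistence (outcome depends on initial conditions)

Compare the nullcline intercepts: K1/α12 = 149/1.69 = 88.2 < K2 = 207; K2/α21 = 207/1.55 = 134 < K1 = 149.
Since both are reversed, neither can invade when rare; the interior point is a saddle.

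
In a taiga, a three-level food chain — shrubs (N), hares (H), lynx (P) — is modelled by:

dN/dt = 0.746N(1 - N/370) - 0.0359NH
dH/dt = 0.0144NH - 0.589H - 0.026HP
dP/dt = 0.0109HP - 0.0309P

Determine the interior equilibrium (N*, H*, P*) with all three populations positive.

N* ≈ 320, H* ≈ 2.83, P* ≈ 154

From dP/dt = 0: 0.0109H* = 0.0309, so H* = 2.83.
From dN/dt = 0: 0.746(1 - N*/370) = 0.0359·2.83, giving N* = 370·(1 - 0.136) = 320.
From dH/dt = 0: 0.0144·320 - 0.589 = 0.026P*, so P* = 4.01/0.026 = 154.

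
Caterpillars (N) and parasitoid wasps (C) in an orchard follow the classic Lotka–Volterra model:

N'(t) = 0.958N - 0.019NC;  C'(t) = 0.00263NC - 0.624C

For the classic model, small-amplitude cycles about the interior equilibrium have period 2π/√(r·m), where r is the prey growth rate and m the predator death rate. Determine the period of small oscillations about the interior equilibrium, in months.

Here r = 0.958 and m = 0.624, so r·m = 0.598.
ω = √0.598 = 0.773 per month, hence T = 2π/ω ≈ 8.13 months.

T ≈ 8.13 months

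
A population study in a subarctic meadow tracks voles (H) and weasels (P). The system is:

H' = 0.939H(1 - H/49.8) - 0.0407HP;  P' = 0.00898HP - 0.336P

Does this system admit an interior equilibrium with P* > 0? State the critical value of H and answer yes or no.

The predator equation gives dP/dt > 0 only when H > 0.336/0.00898 = 37.4.
Without the predator, H → K = 49.8. Since 49.8 > 37.4, the predator can invade and persist.

Threshold H = 37.4; K > 37.4, so yes, the predator persists.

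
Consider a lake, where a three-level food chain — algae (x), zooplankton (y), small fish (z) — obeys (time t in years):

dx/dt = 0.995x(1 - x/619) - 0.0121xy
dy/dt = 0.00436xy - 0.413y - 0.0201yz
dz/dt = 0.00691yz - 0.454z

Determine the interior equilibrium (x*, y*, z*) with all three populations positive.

From dz/dt = 0: 0.00691y* = 0.454, so y* = 65.7.
From dx/dt = 0: 0.995(1 - x*/619) = 0.0121·65.7, giving x* = 619·(1 - 0.799) = 124.
From dy/dt = 0: 0.00436·124 - 0.413 = 0.0201z*, so z* = 0.13/0.0201 = 6.44.

x* ≈ 124, y* ≈ 65.7, z* ≈ 6.44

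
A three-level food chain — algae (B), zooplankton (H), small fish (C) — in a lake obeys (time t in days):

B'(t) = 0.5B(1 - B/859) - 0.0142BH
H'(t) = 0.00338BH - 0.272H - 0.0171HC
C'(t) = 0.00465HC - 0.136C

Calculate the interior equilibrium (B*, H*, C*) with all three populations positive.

From dC/dt = 0: 0.00465H* = 0.136, so H* = 29.2.
From dB/dt = 0: 0.5(1 - B*/859) = 0.0142·29.2, giving B* = 859·(1 - 0.831) = 145.
From dH/dt = 0: 0.00338·145 - 0.272 = 0.0171C*, so C* = 0.22/0.0171 = 12.9.

B* ≈ 145, H* ≈ 29.2, C* ≈ 12.9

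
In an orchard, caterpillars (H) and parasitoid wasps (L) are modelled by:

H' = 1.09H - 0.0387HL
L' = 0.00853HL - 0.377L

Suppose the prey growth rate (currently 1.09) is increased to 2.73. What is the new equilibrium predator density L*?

At the interior fixed point, setting dH/dt = 0 with H > 0 fixes L* = (prey growth rate)/(HL coefficient) — independent of the other coefficients.
With the change, L* = 2.73/0.0387 = 70.5; it rises from 28.2.

L* ≈ 70.5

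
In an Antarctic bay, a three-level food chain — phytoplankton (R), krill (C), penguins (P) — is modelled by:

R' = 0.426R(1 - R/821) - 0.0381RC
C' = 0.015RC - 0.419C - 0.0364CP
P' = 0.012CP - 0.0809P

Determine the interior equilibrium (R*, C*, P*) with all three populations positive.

R* ≈ 326, C* ≈ 6.74, P* ≈ 123

From dP/dt = 0: 0.012C* = 0.0809, so C* = 6.74.
From dR/dt = 0: 0.426(1 - R*/821) = 0.0381·6.74, giving R* = 821·(1 - 0.603) = 326.
From dC/dt = 0: 0.015·326 - 0.419 = 0.0364P*, so P* = 4.47/0.0364 = 123.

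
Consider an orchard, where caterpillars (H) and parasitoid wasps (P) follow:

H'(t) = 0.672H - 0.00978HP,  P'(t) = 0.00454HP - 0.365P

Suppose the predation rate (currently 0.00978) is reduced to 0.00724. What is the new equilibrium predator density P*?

At the interior fixed point, setting dH/dt = 0 with H > 0 fixes P* = (prey growth rate)/(HP coefficient) — independent of the other coefficients.
With the change, P* = 0.672/0.00724 = 92.8; it rises from 68.7.

P* ≈ 92.8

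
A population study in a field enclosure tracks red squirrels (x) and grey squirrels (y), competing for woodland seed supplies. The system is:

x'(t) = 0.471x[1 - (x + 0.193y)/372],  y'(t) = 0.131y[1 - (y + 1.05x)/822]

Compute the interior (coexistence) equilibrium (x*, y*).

Setting both brackets to zero gives the nullclines x + 0.193y = 372 and 1.05x + y = 822.
Substituting y = 822 - 1.05x into the first: x(1 - 0.193·1.05) = 372 - 0.193·822.
So x* = 213/0.797 = 268, and then y* = 822 - 1.05·268 = 541.

x* ≈ 268, y* ≈ 541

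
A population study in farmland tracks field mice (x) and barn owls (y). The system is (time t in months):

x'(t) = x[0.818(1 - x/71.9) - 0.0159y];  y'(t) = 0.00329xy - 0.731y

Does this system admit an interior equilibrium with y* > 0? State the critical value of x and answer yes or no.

The predator equation gives dy/dt > 0 only when x > 0.731/0.00329 = 222.
Without the predator, x → K = 71.9. Since 71.9 < 222, the predator cannot invade.

Threshold x = 222; K < 222, so no, the predator goes extinct.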